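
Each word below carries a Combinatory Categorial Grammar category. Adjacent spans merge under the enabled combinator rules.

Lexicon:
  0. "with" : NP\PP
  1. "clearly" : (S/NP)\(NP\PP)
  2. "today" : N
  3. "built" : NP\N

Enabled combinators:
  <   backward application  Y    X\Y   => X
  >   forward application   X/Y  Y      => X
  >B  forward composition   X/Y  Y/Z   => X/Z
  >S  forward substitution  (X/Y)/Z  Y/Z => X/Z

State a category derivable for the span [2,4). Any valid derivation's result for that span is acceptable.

NP

[0,4] S   >
  [0,2] S/NP   <
    [0,1] "with" : NP\PP
    [1,2] "clearly" : (S/NP)\(NP\PP)
  [2,4] NP   <
    [2,3] "today" : N
    [3,4] "built" : NP\N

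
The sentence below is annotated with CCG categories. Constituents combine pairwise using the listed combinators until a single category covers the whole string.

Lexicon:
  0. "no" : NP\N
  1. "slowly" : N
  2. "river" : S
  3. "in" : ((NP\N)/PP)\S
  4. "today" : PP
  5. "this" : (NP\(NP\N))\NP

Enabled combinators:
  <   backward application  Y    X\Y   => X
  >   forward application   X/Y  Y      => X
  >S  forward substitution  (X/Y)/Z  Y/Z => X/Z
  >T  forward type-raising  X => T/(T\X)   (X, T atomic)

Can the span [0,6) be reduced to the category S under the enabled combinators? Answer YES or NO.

NO

NP\N N S ((NP\N)/PP)\S PP (NP\(NP\N))\NP
CKY chart[0,6] = {N/(N\NP), NP, NP/(NP\NP), PP/(PP\NP), S/(S\NP)}; S ∉ chart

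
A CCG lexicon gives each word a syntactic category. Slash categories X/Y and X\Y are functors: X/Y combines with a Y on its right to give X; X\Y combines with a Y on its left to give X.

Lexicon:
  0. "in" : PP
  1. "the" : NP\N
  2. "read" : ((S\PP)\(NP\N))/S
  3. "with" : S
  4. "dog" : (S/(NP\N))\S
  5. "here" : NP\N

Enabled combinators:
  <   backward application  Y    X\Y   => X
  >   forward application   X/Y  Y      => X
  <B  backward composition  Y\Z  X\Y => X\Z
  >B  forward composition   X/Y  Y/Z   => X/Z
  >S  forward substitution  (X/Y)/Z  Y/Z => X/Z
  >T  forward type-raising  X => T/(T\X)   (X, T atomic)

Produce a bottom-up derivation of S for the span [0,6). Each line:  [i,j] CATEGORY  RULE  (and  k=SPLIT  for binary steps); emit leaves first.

[0,6] S   >
  [0,1] S/(S\PP)   >T
    [0,1] "in" : PP
  [1,6] S\PP   <
    [1,2] "the" : NP\N
    [2,6] (S\PP)\(NP\N)   >
      [2,3] "read" : ((S\PP)\(NP\N))/S
      [3,6] S   >
        [3,5] S/(NP\N)   <
          [3,4] "with" : S
          [4,5] "dog" : (S/(NP\N))\S
        [5,6] "here" : NP\N

[0,1] PP  lex  "in"
[0,1] S/(S\PP)  >T
[1,2] NP\N  lex  "the"
[2,3] ((S\PP)\(NP\N))/S  lex  "read"
[3,4] S  lex  "with"
[4,5] (S/(NP\N))\S  lex  "dog"
[3,5] S/(NP\N)  <  k=4
[5,6] NP\N  lex  "here"
[3,6] S  >  k=5
[2,6] (S\PP)\(NP\N)  >  k=3
[1,6] S\PP  <  k=2
[0,6] S  >  k=1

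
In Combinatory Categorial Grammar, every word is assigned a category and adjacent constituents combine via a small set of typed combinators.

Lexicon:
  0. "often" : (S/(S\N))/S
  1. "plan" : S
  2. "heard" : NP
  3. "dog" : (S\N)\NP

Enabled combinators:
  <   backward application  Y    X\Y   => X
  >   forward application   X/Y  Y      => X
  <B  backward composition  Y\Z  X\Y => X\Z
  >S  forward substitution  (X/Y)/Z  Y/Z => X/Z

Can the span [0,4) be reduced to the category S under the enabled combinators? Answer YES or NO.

YES

[0,4] S   >
  [0,2] S/(S\N)   >
    [0,1] "often" : (S/(S\N))/S
    [1,2] "plan" : S
  [2,4] S\N   <
    [2,3] "heard" : NP
    [3,4] "dog" : (S\N)\NP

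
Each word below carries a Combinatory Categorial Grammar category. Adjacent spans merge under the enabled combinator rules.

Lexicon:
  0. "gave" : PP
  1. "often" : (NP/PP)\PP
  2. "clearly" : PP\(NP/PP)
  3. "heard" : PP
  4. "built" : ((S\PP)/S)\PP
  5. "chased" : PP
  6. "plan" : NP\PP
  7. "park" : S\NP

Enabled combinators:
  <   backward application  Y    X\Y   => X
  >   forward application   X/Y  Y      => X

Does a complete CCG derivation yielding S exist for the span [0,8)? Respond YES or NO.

YES

[0,8] S   <
  [0,3] PP   <
    [0,2] NP/PP   <
      [0,1] "gave" : PP
      [1,2] "often" : (NP/PP)\PP
    [2,3] "clearly" : PP\(NP/PP)
  [3,8] S\PP   >
    [3,5] (S\PP)/S   <
      [3,4] "heard" : PP
      [4,5] "built" : ((S\PP)/S)\PP
    [5,8] S   <
      [5,7] NP   <
        [5,6] "chased" : PP
        [6,7] "plan" : NP\PP
      [7,8] "park" : S\NP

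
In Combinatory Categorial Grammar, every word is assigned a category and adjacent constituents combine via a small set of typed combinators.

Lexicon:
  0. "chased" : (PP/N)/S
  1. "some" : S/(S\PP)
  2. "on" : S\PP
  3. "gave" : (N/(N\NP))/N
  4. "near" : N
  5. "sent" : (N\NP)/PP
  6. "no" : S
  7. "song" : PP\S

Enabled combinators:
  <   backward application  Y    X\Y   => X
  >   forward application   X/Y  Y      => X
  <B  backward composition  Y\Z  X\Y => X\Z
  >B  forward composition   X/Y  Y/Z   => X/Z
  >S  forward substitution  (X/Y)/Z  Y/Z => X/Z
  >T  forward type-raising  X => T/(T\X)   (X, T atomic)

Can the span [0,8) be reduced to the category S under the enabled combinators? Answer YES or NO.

NO

(PP/N)/S S/(S\PP) S\PP (N/(N\NP))/N N (N\NP)/PP S PP\S
CKY chart[0,8] = {N/(N\PP), NP/(NP\PP), PP, PP/(N\N), PP/(PP\PP), S/(S\PP)}; S ∉ chart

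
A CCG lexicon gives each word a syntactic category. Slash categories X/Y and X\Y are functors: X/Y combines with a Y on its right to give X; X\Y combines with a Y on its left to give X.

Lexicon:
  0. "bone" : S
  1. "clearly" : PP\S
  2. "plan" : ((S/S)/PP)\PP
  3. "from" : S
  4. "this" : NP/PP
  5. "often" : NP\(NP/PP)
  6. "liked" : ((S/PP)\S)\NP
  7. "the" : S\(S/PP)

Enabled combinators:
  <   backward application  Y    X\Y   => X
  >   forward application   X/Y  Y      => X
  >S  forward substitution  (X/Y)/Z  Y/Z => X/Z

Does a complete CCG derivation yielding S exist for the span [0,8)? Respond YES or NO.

YES

[0,8] S   <
  [0,7] S/PP   >S
    [0,3] (S/S)/PP   <
      [0,2] PP   <
        [0,1] "bone" : S
        [1,2] "clearly" : PP\S
      [2,3] "plan" : ((S/S)/PP)\PP
    [3,7] S/PP   <
      [3,4] "from" : S
      [4,7] (S/PP)\S   <
        [4,6] NP   <
          [4,5] "this" : NP/PP
          [5,6] "often" : NP\(NP/PP)
        [6,7] "liked" : ((S/PP)\S)\NP
  [7,8] "the" : S\(S/PP)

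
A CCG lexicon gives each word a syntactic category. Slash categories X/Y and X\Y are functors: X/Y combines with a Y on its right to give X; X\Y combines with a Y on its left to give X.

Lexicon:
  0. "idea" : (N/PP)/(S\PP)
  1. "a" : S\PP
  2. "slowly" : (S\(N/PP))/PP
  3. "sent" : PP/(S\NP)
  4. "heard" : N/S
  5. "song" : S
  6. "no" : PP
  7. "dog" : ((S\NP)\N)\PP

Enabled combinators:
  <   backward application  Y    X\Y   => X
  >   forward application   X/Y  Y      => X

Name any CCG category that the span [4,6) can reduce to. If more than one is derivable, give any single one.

N

[0,8] S   <
  [0,2] N/PP   >
    [0,1] "idea" : (N/PP)/(S\PP)
    [1,2] "a" : S\PP
  [2,8] S\(N/PP)   >
    [2,3] "slowly" : (S\(N/PP))/PP
    [3,8] PP   >
      [3,4] "sent" : PP/(S\NP)
      [4,8] S\NP   <
        [4,6] N   >
          [4,5] "heard" : N/S
          [5,6] "song" : S
        [6,8] (S\NP)\N   <
          [6,7] "no" : PP
          [7,8] "dog" : ((S\NP)\N)\PP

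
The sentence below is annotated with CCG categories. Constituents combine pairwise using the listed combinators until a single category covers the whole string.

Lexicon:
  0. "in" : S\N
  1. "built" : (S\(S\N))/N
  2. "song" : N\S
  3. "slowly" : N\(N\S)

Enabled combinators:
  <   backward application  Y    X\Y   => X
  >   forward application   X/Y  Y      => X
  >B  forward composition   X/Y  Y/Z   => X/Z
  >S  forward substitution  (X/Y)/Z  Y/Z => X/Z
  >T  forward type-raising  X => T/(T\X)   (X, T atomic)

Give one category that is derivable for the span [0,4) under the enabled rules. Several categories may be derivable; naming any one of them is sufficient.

S

[0,4] S   <
  [0,1] "in" : S\N
  [1,4] S\(S\N)   >
    [1,2] "built" : (S\(S\N))/N
    [2,4] N   <
      [2,3] "song" : N\S
      [3,4] "slowly" : N\(N\S)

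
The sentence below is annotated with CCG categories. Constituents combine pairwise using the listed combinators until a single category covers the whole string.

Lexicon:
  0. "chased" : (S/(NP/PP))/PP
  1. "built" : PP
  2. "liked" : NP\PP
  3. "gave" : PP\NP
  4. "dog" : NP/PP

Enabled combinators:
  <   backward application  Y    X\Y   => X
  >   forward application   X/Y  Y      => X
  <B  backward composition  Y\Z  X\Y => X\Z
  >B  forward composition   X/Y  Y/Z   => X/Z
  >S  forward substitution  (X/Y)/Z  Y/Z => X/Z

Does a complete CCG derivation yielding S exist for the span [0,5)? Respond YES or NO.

[0,5] S   >
  [0,4] S/(NP/PP)   >
    [0,1] "chased" : (S/(NP/PP))/PP
    [1,4] PP   <
      [1,3] NP   <
        [1,2] "built" : PP
        [2,3] "liked" : NP\PP
      [3,4] "gave" : PP\NP
  [4,5] "dog" : NP/PP

YES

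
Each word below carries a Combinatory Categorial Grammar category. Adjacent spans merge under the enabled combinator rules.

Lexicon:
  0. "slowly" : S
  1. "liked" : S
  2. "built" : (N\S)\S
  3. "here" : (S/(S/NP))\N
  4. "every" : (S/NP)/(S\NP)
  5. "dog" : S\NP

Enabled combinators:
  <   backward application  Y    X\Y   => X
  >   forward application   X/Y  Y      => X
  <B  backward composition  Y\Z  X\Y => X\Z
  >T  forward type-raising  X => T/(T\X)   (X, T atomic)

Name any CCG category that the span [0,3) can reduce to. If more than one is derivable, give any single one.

[0,6] S   >
  [0,4] S/(S/NP)   <
    [0,3] N   >
      [0,1] N/(N\S)   >T
        [0,1] "slowly" : S
      [1,3] N\S   <
        [1,2] "liked" : S
        [2,3] "built" : (N\S)\S
    [3,4] "here" : (S/(S/NP))\N
  [4,6] S/NP   >
    [4,5] "every" : (S/NP)/(S\NP)
    [5,6] "dog" : S\NP

N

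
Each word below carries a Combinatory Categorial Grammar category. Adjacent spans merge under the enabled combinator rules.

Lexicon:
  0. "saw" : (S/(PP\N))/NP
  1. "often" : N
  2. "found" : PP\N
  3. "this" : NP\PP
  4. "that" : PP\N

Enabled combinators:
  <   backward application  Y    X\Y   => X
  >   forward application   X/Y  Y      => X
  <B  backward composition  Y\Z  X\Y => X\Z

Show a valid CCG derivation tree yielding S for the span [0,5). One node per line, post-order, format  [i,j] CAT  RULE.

[0,5] S   >
  [0,4] S/(PP\N)   >
    [0,1] "saw" : (S/(PP\N))/NP
    [1,4] NP   <
      [1,3] PP   <
        [1,2] "often" : N
        [2,3] "found" : PP\N
      [3,4] "this" : NP\PP
  [4,5] "that" : PP\N

[0,1] (S/(PP\N))/NP  lex  "saw"
[1,2] N  lex  "often"
[2,3] PP\N  lex  "found"
[1,3] PP  <  k=2
[3,4] NP\PP  lex  "this"
[1,4] NP  <  k=3
[0,4] S/(PP\N)  >  k=1
[4,5] PP\N  lex  "that"
[0,5] S  >  k=4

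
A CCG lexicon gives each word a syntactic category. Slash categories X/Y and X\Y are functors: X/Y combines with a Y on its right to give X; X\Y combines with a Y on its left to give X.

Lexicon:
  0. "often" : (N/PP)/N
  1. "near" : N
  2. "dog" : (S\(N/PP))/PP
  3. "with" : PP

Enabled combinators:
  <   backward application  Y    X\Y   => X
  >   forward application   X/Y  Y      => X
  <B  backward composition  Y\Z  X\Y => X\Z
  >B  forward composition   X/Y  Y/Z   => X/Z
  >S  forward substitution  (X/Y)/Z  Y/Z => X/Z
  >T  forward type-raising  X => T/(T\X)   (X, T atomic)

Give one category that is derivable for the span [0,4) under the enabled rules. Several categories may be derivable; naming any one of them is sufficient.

[0,4] S   <
  [0,2] N/PP   >
    [0,1] "often" : (N/PP)/N
    [1,2] "near" : N
  [2,4] S\(N/PP)   >
    [2,3] "dog" : (S\(N/PP))/PP
    [3,4] "with" : PP

S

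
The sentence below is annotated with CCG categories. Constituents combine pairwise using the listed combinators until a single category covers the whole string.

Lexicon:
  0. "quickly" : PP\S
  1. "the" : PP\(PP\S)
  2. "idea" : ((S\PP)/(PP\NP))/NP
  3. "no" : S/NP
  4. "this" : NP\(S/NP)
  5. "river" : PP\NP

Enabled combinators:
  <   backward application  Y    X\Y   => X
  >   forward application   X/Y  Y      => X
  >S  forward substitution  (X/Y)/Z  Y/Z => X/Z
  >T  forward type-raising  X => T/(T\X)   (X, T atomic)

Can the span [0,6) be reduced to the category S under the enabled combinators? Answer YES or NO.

YES

[0,6] S   <
  [0,2] PP   <
    [0,1] "quickly" : PP\S
    [1,2] "the" : PP\(PP\S)
  [2,6] S\PP   >
    [2,5] (S\PP)/(PP\NP)   >
      [2,3] "idea" : ((S\PP)/(PP\NP))/NP
      [3,5] NP   <
        [3,4] "no" : S/NP
        [4,5] "this" : NP\(S/NP)
    [5,6] "river" : PP\NP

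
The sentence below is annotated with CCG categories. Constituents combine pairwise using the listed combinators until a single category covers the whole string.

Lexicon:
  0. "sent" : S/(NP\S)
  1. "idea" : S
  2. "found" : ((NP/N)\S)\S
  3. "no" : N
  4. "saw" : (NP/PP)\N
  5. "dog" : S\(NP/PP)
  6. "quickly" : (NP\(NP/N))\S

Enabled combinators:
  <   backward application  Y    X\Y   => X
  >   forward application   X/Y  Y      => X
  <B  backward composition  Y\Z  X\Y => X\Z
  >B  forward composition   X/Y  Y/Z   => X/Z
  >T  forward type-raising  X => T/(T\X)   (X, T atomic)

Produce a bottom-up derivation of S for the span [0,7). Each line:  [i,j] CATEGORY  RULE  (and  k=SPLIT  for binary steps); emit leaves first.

[0,7] S   >
  [0,1] "sent" : S/(NP\S)
  [1,7] NP\S   <B
    [1,3] (NP/N)\S   <
      [1,2] "idea" : S
      [2,3] "found" : ((NP/N)\S)\S
    [3,7] NP\(NP/N)   <
      [3,6] S   <
        [3,4] "no" : N
        [4,6] S\N   <B
          [4,5] "saw" : (NP/PP)\N
          [5,6] "dog" : S\(NP/PP)
      [6,7] "quickly" : (NP\(NP/N))\S

[0,1] S/(NP\S)  lex  "sent"
[1,2] S  lex  "idea"
[2,3] ((NP/N)\S)\S  lex  "found"
[1,3] (NP/N)\S  <  k=2
[3,4] N  lex  "no"
[4,5] (NP/PP)\N  lex  "saw"
[5,6] S\(NP/PP)  lex  "dog"
[4,6] S\N  <B  k=5
[3,6] S  <  k=4
[6,7] (NP\(NP/N))\S  lex  "quickly"
[3,7] NP\(NP/N)  <  k=6
[1,7] NP\S  <B  k=3
[0,7] S  >  k=1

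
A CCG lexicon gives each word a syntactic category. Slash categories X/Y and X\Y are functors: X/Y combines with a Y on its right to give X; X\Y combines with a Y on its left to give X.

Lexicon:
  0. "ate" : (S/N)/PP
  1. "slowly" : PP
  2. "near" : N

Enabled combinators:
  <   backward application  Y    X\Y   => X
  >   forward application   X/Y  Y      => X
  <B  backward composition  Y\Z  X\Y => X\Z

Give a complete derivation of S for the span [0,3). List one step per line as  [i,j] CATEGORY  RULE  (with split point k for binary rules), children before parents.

[0,1] (S/N)/PP  lex  "ate"
[1,2] PP  lex  "slowly"
[0,2] S/N  >  k=1
[2,3] N  lex  "near"
[0,3] S  >  k=2

[0,3] S   >
  [0,2] S/N   >
    [0,1] "ate" : (S/N)/PP
    [1,2] "slowly" : PP
  [2,3] "near" : N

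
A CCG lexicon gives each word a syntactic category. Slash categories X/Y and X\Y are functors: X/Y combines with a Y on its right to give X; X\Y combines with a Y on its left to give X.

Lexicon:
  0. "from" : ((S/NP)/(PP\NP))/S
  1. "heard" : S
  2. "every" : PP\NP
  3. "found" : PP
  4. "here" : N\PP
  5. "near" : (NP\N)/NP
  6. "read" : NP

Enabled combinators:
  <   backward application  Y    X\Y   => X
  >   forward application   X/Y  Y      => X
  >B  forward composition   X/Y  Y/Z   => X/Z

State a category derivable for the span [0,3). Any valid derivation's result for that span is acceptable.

S/NP

[0,7] S   >
  [0,3] S/NP   >
    [0,2] (S/NP)/(PP\NP)   >
      [0,1] "from" : ((S/NP)/(PP\NP))/S
      [1,2] "heard" : S
    [2,3] "every" : PP\NP
  [3,7] NP   <
    [3,5] N   <
      [3,4] "found" : PP
      [4,5] "here" : N\PP
    [5,7] NP\N   >
      [5,6] "near" : (NP\N)/NP
      [6,7] "read" : NP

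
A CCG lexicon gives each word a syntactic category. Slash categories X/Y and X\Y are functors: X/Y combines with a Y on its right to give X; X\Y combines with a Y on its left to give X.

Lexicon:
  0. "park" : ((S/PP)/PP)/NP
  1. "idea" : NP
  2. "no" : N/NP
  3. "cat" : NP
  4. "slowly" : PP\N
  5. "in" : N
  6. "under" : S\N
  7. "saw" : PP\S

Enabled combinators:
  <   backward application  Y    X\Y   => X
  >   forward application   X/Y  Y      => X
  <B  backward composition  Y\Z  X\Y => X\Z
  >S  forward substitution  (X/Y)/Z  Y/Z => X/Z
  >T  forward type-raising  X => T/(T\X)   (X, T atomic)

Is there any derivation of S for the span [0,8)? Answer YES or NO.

[0,8] S   >
  [0,5] S/PP   >
    [0,2] (S/PP)/PP   >
      [0,1] "park" : ((S/PP)/PP)/NP
      [1,2] "idea" : NP
    [2,5] PP   <
      [2,4] N   >
        [2,3] "no" : N/NP
        [3,4] "cat" : NP
      [4,5] "slowly" : PP\N
  [5,8] PP   <
    [5,7] S   <
      [5,6] "in" : N
      [6,7] "under" : S\N
    [7,8] "saw" : PP\S

YES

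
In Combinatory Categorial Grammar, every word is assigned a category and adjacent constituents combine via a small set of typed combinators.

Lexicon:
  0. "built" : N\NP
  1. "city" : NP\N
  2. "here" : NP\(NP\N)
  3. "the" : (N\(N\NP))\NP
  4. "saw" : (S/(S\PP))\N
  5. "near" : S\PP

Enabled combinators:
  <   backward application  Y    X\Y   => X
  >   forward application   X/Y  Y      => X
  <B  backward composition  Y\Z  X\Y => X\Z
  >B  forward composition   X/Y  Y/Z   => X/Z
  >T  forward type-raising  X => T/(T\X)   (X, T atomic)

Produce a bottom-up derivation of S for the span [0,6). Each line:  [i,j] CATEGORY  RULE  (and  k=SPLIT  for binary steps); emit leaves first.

[0,1] N\NP  lex  "built"
[1,2] NP\N  lex  "city"
[2,3] NP\(NP\N)  lex  "here"
[1,3] NP  <  k=2
[3,4] (N\(N\NP))\NP  lex  "the"
[1,4] N\(N\NP)  <  k=3
[0,4] N  <  k=1
[4,5] (S/(S\PP))\N  lex  "saw"
[0,5] S/(S\PP)  <  k=4
[5,6] S\PP  lex  "near"
[0,6] S  >  k=5

[0,6] S   >
  [0,5] S/(S\PP)   <
    [0,4] N   <
      [0,1] "built" : N\NP
      [1,4] N\(N\NP)   <
        [1,3] NP   <
          [1,2] "city" : NP\N
          [2,3] "here" : NP\(NP\N)
        [3,4] "the" : (N\(N\NP))\NP
    [4,5] "saw" : (S/(S\PP))\N
  [5,6] "near" : S\PP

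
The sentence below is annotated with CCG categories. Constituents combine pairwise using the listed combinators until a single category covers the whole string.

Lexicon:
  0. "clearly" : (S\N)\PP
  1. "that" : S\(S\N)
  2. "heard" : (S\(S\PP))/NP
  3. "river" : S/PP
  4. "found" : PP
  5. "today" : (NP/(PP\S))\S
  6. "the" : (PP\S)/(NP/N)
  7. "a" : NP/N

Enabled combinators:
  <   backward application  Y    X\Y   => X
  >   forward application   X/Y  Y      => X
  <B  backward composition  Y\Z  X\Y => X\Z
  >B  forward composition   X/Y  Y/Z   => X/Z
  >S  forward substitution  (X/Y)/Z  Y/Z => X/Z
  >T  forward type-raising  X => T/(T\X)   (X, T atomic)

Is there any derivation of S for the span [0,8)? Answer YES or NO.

YES

[0,8] S   <
  [0,2] S\PP   <B
    [0,1] "clearly" : (S\N)\PP
    [1,2] "that" : S\(S\N)
  [2,8] S\(S\PP)   >
    [2,3] "heard" : (S\(S\PP))/NP
    [3,8] NP   >
      [3,6] NP/(PP\S)   <
        [3,5] S   >
          [3,4] "river" : S/PP
          [4,5] "found" : PP
        [5,6] "today" : (NP/(PP\S))\S
      [6,8] PP\S   >
        [6,7] "the" : (PP\S)/(NP/N)
        [7,8] "a" : NP/N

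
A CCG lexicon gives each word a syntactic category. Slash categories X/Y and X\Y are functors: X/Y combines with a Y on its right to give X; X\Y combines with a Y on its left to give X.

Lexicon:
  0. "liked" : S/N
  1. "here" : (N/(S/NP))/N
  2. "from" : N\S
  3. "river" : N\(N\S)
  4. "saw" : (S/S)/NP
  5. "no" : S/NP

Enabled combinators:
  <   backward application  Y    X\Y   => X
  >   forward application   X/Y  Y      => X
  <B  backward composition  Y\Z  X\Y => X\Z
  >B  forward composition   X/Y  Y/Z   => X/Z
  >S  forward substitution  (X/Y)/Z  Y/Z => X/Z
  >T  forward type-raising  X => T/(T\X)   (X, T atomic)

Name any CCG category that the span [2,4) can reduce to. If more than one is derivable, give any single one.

[0,6] S   >
  [0,1] "liked" : S/N
  [1,6] N   >
    [1,4] N/(S/NP)   >
      [1,2] "here" : (N/(S/NP))/N
      [2,4] N   <
        [2,3] "from" : N\S
        [3,4] "river" : N\(N\S)
    [4,6] S/NP   >S
      [4,5] "saw" : (S/S)/NP
      [5,6] "no" : S/NP

N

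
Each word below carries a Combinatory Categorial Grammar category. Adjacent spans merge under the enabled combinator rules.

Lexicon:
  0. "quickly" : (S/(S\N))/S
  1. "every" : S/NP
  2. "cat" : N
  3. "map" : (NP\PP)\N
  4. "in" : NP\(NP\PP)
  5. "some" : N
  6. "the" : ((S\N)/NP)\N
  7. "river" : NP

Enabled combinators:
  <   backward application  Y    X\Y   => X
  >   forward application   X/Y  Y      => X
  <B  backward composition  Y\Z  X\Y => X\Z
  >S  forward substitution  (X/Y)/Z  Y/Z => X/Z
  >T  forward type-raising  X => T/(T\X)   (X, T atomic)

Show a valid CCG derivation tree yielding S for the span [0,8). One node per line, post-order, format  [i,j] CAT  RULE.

[0,8] S   >
  [0,5] S/(S\N)   >
    [0,1] "quickly" : (S/(S\N))/S
    [1,5] S   >
      [1,2] "every" : S/NP
      [2,5] NP   <
        [2,4] NP\PP   <
          [2,3] "cat" : N
          [3,4] "map" : (NP\PP)\N
        [4,5] "in" : NP\(NP\PP)
  [5,8] S\N   >
    [5,7] (S\N)/NP   <
      [5,6] "some" : N
      [6,7] "the" : ((S\N)/NP)\N
    [7,8] "river" : NP

[0,1] (S/(S\N))/S  lex  "quickly"
[1,2] S/NP  lex  "every"
[2,3] N  lex  "cat"
[3,4] (NP\PP)\N  lex  "map"
[2,4] NP\PP  <  k=3
[4,5] NP\(NP\PP)  lex  "in"
[2,5] NP  <  k=4
[1,5] S  >  k=2
[0,5] S/(S\N)  >  k=1
[5,6] N  lex  "some"
[6,7] ((S\N)/NP)\N  lex  "the"
[5,7] (S\N)/NP  <  k=6
[7,8] NP  lex  "river"
[5,8] S\N  >  k=7
[0,8] S  >  k=5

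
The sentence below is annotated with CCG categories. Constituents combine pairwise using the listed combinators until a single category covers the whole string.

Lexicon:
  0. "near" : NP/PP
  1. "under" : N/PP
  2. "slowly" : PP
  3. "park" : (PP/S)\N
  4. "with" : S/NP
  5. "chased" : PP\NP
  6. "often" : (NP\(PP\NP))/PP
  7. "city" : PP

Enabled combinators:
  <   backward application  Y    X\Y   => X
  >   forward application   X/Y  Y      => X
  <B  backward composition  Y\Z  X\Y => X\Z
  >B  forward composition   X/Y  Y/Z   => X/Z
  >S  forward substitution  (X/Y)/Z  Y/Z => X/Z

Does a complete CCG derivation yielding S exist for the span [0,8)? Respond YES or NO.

NO

NP/PP N/PP PP (PP/S)\N S/NP PP\NP (NP\(PP\NP))/PP PP
CKY chart[0,8] = {NP}; S ∉ chart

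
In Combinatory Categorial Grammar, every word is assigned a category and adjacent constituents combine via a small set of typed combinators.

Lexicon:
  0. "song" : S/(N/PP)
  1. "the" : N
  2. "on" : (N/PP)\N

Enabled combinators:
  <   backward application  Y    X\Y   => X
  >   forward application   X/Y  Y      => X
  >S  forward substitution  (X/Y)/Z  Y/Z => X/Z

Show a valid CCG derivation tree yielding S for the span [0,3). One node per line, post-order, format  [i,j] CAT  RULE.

[0,3] S   >
  [0,1] "song" : S/(N/PP)
  [1,3] N/PP   <
    [1,2] "the" : N
    [2,3] "on" : (N/PP)\N

[0,1] S/(N/PP)  lex  "song"
[1,2] N  lex  "the"
[2,3] (N/PP)\N  lex  "on"
[1,3] N/PP  <  k=2
[0,3] S  >  k=1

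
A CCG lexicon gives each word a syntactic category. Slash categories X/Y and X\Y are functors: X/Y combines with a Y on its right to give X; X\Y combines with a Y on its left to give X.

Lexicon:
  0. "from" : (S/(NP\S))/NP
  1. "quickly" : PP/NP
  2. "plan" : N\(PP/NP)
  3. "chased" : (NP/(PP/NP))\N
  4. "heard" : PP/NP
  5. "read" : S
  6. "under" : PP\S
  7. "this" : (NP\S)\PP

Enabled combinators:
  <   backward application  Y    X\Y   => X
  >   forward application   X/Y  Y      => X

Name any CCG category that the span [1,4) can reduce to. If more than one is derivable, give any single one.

[0,8] S   >
  [0,5] S/(NP\S)   >
    [0,1] "from" : (S/(NP\S))/NP
    [1,5] NP   >
      [1,4] NP/(PP/NP)   <
        [1,3] N   <
          [1,2] "quickly" : PP/NP
          [2,3] "plan" : N\(PP/NP)
        [3,4] "chased" : (NP/(PP/NP))\N
      [4,5] "heard" : PP/NP
  [5,8] NP\S   <
    [5,7] PP   <
      [5,6] "read" : S
      [6,7] "under" : PP\S
    [7,8] "this" : (NP\S)\PP

NP/(PP/NP)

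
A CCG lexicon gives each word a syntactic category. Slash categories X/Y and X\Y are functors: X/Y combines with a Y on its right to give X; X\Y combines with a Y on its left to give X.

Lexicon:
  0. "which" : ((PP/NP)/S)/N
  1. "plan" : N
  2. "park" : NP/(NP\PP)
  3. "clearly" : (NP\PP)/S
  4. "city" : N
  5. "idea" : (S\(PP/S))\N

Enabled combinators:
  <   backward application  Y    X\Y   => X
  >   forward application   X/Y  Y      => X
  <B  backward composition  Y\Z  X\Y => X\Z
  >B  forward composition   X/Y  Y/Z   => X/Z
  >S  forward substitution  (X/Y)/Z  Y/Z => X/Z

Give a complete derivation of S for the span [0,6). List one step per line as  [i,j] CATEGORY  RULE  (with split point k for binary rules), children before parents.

[0,1] ((PP/NP)/S)/N  lex  "which"
[1,2] N  lex  "plan"
[0,2] (PP/NP)/S  >  k=1
[2,3] NP/(NP\PP)  lex  "park"
[3,4] (NP\PP)/S  lex  "clearly"
[2,4] NP/S  >B  k=3
[0,4] PP/S  >S  k=2
[4,5] N  lex  "city"
[5,6] (S\(PP/S))\N  lex  "idea"
[4,6] S\(PP/S)  <  k=5
[0,6] S  <  k=4

[0,6] S   <
  [0,4] PP/S   >S
    [0,2] (PP/NP)/S   >
      [0,1] "which" : ((PP/NP)/S)/N
      [1,2] "plan" : N
    [2,4] NP/S   >B
      [2,3] "park" : NP/(NP\PP)
      [3,4] "clearly" : (NP\PP)/S
  [4,6] S\(PP/S)   <
    [4,5] "city" : N
    [5,6] "idea" : (S\(PP/S))\N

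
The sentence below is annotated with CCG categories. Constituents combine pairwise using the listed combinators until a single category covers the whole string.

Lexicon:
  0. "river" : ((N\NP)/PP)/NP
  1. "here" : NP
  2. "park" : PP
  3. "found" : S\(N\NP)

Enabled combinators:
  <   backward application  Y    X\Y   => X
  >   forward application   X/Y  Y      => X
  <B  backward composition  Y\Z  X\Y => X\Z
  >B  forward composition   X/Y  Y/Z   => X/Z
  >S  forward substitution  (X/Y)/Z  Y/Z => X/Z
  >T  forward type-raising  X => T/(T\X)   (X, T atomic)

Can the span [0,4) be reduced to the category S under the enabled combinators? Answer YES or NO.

[0,4] S   <
  [0,3] N\NP   >
    [0,2] (N\NP)/PP   >
      [0,1] "river" : ((N\NP)/PP)/NP
      [1,2] "here" : NP
    [2,3] "park" : PP
  [3,4] "found" : S\(N\NP)

YES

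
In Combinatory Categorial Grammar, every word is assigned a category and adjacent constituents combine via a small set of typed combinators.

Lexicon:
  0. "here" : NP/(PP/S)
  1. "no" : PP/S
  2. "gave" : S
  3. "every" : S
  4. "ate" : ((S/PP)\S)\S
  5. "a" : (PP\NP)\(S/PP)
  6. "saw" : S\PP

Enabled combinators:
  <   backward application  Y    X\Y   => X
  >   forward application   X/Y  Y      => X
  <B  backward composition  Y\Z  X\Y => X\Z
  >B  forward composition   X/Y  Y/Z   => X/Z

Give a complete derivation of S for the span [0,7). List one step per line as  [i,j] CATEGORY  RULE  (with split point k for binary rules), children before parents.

[0,7] S   <
  [0,6] PP   <
    [0,2] NP   >
      [0,1] "here" : NP/(PP/S)
      [1,2] "no" : PP/S
    [2,6] PP\NP   <
      [2,5] S/PP   <
        [2,3] "gave" : S
        [3,5] (S/PP)\S   <
          [3,4] "every" : S
          [4,5] "ate" : ((S/PP)\S)\S
      [5,6] "a" : (PP\NP)\(S/PP)
  [6,7] "saw" : S\PP

[0,1] NP/(PP/S)  lex  "here"
[1,2] PP/S  lex  "no"
[0,2] NP  >  k=1
[2,3] S  lex  "gave"
[3,4] S  lex  "every"
[4,5] ((S/PP)\S)\S  lex  "ate"
[3,5] (S/PP)\S  <  k=4
[2,5] S/PP  <  k=3
[5,6] (PP\NP)\(S/PP)  lex  "a"
[2,6] PP\NP  <  k=5
[0,6] PP  <  k=2
[6,7] S\PP  lex  "saw"
[0,7] S  <  k=6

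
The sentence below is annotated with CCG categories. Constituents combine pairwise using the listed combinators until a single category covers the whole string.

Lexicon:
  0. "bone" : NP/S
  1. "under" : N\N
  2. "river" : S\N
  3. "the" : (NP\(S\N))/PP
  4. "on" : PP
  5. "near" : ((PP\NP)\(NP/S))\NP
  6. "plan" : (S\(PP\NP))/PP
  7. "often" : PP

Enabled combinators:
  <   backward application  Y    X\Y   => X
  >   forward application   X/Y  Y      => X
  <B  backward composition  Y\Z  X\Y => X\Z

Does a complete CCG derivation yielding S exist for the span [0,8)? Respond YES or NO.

YES

[0,8] S   <
  [0,6] PP\NP   <
    [0,1] "bone" : NP/S
    [1,6] (PP\NP)\(NP/S)   <
      [1,5] NP   <
        [1,3] S\N   <B
          [1,2] "under" : N\N
          [2,3] "river" : S\N
        [3,5] NP\(S\N)   >
          [3,4] "the" : (NP\(S\N))/PP
          [4,5] "on" : PP
      [5,6] "near" : ((PP\NP)\(NP/S))\NP
  [6,8] S\(PP\NP)   >
    [6,7] "plan" : (S\(PP\NP))/PP
    [7,8] "often" : PP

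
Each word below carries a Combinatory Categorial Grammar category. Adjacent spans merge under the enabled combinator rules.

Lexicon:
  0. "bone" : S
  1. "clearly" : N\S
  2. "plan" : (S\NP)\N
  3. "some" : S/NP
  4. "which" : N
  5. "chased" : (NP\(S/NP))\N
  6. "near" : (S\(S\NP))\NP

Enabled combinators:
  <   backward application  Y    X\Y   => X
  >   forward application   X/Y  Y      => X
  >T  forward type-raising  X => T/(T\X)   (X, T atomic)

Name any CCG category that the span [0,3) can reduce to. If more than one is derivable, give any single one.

[0,7] S   <
  [0,3] S\NP   <
    [0,2] N   >
      [0,1] N/(N\S)   >T
        [0,1] "bone" : S
      [1,2] "clearly" : N\S
    [2,3] "plan" : (S\NP)\N
  [3,7] S\(S\NP)   <
    [3,6] NP   <
      [3,4] "some" : S/NP
      [4,6] NP\(S/NP)   <
        [4,5] "which" : N
        [5,6] "chased" : (NP\(S/NP))\N
    [6,7] "near" : (S\(S\NP))\NP

S\NP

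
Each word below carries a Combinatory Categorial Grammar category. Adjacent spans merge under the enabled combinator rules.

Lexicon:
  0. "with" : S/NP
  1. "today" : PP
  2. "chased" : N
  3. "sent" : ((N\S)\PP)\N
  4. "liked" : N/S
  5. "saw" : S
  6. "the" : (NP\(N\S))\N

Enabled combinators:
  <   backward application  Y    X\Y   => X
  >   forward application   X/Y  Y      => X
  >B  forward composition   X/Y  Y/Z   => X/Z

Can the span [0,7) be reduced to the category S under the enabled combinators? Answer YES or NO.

YES

[0,7] S   >
  [0,1] "with" : S/NP
  [1,7] NP   <
    [1,4] N\S   <
      [1,2] "today" : PP
      [2,4] (N\S)\PP   <
        [2,3] "chased" : N
        [3,4] "sent" : ((N\S)\PP)\N
    [4,7] NP\(N\S)   <
      [4,6] N   >
        [4,5] "liked" : N/S
        [5,6] "saw" : S
      [6,7] "the" : (NP\(N\S))\N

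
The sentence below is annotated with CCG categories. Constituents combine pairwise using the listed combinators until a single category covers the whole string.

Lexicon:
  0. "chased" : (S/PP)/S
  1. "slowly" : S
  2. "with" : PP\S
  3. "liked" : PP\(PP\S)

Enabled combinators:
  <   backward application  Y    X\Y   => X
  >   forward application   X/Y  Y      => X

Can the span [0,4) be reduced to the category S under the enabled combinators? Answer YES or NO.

YES

[0,4] S   >
  [0,2] S/PP   >
    [0,1] "chased" : (S/PP)/S
    [1,2] "slowly" : S
  [2,4] PP   <
    [2,3] "with" : PP\S
    [3,4] "liked" : PP\(PP\S)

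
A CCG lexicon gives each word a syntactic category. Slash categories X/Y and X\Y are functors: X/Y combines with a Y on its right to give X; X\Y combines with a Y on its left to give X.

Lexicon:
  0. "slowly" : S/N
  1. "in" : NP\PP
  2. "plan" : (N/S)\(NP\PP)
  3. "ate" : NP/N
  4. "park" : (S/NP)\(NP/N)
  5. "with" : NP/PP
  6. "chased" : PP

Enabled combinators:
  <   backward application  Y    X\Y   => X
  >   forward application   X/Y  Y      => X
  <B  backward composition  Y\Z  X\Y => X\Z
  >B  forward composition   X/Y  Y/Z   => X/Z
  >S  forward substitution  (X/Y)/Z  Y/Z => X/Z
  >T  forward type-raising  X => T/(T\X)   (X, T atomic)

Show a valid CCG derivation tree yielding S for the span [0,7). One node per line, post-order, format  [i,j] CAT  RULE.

[0,7] S   >
  [0,1] "slowly" : S/N
  [1,7] N   >
    [1,3] N/S   <
      [1,2] "in" : NP\PP
      [2,3] "plan" : (N/S)\(NP\PP)
    [3,7] S   >
      [3,5] S/NP   <
        [3,4] "ate" : NP/N
        [4,5] "park" : (S/NP)\(NP/N)
      [5,7] NP   >
        [5,6] "with" : NP/PP
        [6,7] "chased" : PP

[0,1] S/N  lex  "slowly"
[1,2] NP\PP  lex  "in"
[2,3] (N/S)\(NP\PP)  lex  "plan"
[1,3] N/S  <  k=2
[3,4] NP/N  lex  "ate"
[4,5] (S/NP)\(NP/N)  lex  "park"
[3,5] S/NP  <  k=4
[5,6] NP/PP  lex  "with"
[6,7] PP  lex  "chased"
[5,7] NP  >  k=6
[3,7] S  >  k=5
[1,7] N  >  k=3
[0,7] S  >  k=1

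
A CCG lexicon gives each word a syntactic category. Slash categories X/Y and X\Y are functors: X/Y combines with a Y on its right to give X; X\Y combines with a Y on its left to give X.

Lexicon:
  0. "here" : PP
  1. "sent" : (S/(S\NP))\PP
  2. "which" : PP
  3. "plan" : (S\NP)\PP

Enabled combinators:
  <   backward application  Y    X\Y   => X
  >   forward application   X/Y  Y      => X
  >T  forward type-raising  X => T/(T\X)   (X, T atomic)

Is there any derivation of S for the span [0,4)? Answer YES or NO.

[0,4] S   >
  [0,2] S/(S\NP)   <
    [0,1] "here" : PP
    [1,2] "sent" : (S/(S\NP))\PP
  [2,4] S\NP   <
    [2,3] "which" : PP
    [3,4] "plan" : (S\NP)\PP

YES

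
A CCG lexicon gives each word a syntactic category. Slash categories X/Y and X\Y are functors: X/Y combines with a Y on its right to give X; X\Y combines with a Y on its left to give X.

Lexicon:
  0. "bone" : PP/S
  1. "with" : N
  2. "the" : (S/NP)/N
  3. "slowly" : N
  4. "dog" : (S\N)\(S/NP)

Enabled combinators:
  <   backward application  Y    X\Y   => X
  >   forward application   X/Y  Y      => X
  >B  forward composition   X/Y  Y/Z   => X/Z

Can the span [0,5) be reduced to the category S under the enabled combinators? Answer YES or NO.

NO

PP/S N (S/NP)/N N (S\N)\(S/NP)
CKY chart[0,5] = {PP}; S ∉ chart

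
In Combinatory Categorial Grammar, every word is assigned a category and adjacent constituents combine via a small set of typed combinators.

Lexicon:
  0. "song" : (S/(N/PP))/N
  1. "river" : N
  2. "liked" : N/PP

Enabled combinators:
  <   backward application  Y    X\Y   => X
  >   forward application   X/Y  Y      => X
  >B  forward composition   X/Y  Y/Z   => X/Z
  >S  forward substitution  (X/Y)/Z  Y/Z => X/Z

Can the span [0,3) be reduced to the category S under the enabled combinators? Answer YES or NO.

[0,3] S   >
  [0,2] S/(N/PP)   >
    [0,1] "song" : (S/(N/PP))/N
    [1,2] "river" : N
  [2,3] "liked" : N/PP

YES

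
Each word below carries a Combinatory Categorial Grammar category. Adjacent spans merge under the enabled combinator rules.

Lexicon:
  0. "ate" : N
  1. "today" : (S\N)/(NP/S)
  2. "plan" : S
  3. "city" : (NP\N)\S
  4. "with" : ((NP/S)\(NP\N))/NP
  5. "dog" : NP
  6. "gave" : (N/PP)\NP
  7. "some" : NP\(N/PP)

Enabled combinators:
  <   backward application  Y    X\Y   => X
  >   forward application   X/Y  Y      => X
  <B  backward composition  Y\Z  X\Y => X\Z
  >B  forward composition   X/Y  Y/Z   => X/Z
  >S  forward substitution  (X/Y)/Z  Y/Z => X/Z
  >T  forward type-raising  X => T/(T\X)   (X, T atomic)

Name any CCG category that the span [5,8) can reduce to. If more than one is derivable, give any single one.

[0,8] S   <
  [0,1] "ate" : N
  [1,8] S\N   >
    [1,2] "today" : (S\N)/(NP/S)
    [2,8] NP/S   <
      [2,4] NP\N   <
        [2,3] "plan" : S
        [3,4] "city" : (NP\N)\S
      [4,8] (NP/S)\(NP\N)   >
        [4,5] "with" : ((NP/S)\(NP\N))/NP
        [5,8] NP   <
          [5,7] N/PP   <
            [5,6] "dog" : NP
            [6,7] "gave" : (N/PP)\NP
          [7,8] "some" : NP\(N/PP)

NP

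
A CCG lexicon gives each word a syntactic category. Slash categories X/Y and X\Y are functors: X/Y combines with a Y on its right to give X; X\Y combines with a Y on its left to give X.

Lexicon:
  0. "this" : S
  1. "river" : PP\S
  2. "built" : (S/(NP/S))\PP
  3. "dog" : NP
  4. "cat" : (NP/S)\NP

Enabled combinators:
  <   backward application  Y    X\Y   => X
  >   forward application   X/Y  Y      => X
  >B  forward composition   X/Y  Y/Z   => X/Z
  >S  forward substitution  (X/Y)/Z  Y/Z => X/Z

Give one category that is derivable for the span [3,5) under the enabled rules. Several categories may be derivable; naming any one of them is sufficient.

NP/S

[0,5] S   >
  [0,3] S/(NP/S)   <
    [0,2] PP   <
      [0,1] "this" : S
      [1,2] "river" : PP\S
    [2,3] "built" : (S/(NP/S))\PP
  [3,5] NP/S   <
    [3,4] "dog" : NP
    [4,5] "cat" : (NP/S)\NP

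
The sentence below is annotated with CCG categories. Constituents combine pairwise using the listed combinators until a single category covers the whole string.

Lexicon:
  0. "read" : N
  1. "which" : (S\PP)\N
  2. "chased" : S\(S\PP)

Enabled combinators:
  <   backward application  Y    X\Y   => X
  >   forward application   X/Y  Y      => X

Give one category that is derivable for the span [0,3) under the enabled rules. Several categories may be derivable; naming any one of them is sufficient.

[0,3] S   <
  [0,2] S\PP   <
    [0,1] "read" : N
    [1,2] "which" : (S\PP)\N
  [2,3] "chased" : S\(S\PP)

S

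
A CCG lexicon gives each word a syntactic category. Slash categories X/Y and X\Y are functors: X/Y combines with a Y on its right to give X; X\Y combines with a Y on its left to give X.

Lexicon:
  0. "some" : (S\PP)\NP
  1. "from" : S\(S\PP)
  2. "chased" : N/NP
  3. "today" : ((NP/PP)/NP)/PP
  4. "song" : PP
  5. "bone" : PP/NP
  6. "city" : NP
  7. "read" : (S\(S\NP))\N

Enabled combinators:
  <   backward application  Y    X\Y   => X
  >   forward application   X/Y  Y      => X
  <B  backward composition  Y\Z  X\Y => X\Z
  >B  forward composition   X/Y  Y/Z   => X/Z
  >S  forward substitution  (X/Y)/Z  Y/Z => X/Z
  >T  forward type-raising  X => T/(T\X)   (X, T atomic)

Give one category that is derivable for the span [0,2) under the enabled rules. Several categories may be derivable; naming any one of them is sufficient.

[0,8] S   <
  [0,2] S\NP   <B
    [0,1] "some" : (S\PP)\NP
    [1,2] "from" : S\(S\PP)
  [2,8] S\(S\NP)   <
    [2,7] N   >
      [2,6] N/NP   >B
        [2,3] "chased" : N/NP
        [3,6] NP/NP   >S
          [3,5] (NP/PP)/NP   >
            [3,4] "today" : ((NP/PP)/NP)/PP
            [4,5] "song" : PP
          [5,6] "bone" : PP/NP
      [6,7] "city" : NP
    [7,8] "read" : (S\(S\NP))\N

S\NP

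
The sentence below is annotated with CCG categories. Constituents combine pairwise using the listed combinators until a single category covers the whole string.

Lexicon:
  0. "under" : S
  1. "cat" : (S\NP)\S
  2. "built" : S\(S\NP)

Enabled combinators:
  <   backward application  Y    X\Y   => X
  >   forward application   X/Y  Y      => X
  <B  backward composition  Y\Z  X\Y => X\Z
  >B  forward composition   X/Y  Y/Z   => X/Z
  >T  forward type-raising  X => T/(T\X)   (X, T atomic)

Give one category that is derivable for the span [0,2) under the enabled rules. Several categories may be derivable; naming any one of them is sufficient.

[0,3] S   <
  [0,2] S\NP   <
    [0,1] "under" : S
    [1,2] "cat" : (S\NP)\S
  [2,3] "built" : S\(S\NP)

S\NP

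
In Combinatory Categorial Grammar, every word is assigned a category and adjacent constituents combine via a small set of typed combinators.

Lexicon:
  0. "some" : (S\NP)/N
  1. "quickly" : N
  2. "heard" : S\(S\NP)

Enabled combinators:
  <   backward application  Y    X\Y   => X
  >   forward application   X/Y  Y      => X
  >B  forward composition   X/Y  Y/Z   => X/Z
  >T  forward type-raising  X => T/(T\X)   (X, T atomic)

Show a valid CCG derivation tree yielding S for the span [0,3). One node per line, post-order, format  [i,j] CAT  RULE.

[0,3] S   <
  [0,2] S\NP   >
    [0,1] "some" : (S\NP)/N
    [1,2] "quickly" : N
  [2,3] "heard" : S\(S\NP)

[0,1] (S\NP)/N  lex  "some"
[1,2] N  lex  "quickly"
[0,2] S\NP  >  k=1
[2,3] S\(S\NP)  lex  "heard"
[0,3] S  <  k=2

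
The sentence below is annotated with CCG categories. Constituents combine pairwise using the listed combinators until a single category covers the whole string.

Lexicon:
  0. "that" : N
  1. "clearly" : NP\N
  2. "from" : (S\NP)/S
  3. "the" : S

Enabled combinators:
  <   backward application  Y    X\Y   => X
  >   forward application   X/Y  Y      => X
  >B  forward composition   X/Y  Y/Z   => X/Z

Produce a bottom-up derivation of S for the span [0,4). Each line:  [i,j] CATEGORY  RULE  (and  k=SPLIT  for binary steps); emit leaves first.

[0,1] N  lex  "that"
[1,2] NP\N  lex  "clearly"
[0,2] NP  <  k=1
[2,3] (S\NP)/S  lex  "from"
[3,4] S  lex  "the"
[2,4] S\NP  >  k=3
[0,4] S  <  k=2

[0,4] S   <
  [0,2] NP   <
    [0,1] "that" : N
    [1,2] "clearly" : NP\N
  [2,4] S\NP   >
    [2,3] "from" : (S\NP)/S
    [3,4] "the" : S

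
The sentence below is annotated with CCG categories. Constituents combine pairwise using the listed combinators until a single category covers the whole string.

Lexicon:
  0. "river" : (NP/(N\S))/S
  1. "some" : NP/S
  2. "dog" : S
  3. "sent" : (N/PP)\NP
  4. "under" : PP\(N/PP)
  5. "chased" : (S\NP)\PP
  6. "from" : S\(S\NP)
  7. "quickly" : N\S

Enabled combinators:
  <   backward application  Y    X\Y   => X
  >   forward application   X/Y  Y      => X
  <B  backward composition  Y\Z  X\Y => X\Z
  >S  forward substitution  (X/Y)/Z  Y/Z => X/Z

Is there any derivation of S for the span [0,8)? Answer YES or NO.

NO

(NP/(N\S))/S NP/S S (N/PP)\NP PP\(N/PP) (S\NP)\PP S\(S\NP) N\S
CKY chart[0,8] = {NP}; S ∉ chart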